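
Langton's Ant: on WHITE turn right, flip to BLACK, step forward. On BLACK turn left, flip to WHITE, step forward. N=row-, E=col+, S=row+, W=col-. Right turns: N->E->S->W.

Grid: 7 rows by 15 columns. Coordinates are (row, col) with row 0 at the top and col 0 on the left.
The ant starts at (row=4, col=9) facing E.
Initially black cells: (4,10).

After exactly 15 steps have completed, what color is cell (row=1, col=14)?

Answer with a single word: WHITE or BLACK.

Step 1: on WHITE (4,9): turn R to S, flip to black, move to (5,9). |black|=2
Step 2: on WHITE (5,9): turn R to W, flip to black, move to (5,8). |black|=3
Step 3: on WHITE (5,8): turn R to N, flip to black, move to (4,8). |black|=4
Step 4: on WHITE (4,8): turn R to E, flip to black, move to (4,9). |black|=5
Step 5: on BLACK (4,9): turn L to N, flip to white, move to (3,9). |black|=4
Step 6: on WHITE (3,9): turn R to E, flip to black, move to (3,10). |black|=5
Step 7: on WHITE (3,10): turn R to S, flip to black, move to (4,10). |black|=6
Step 8: on BLACK (4,10): turn L to E, flip to white, move to (4,11). |black|=5
Step 9: on WHITE (4,11): turn R to S, flip to black, move to (5,11). |black|=6
Step 10: on WHITE (5,11): turn R to W, flip to black, move to (5,10). |black|=7
Step 11: on WHITE (5,10): turn R to N, flip to black, move to (4,10). |black|=8
Step 12: on WHITE (4,10): turn R to E, flip to black, move to (4,11). |black|=9
Step 13: on BLACK (4,11): turn L to N, flip to white, move to (3,11). |black|=8
Step 14: on WHITE (3,11): turn R to E, flip to black, move to (3,12). |black|=9
Step 15: on WHITE (3,12): turn R to S, flip to black, move to (4,12). |black|=10

Answer: WHITE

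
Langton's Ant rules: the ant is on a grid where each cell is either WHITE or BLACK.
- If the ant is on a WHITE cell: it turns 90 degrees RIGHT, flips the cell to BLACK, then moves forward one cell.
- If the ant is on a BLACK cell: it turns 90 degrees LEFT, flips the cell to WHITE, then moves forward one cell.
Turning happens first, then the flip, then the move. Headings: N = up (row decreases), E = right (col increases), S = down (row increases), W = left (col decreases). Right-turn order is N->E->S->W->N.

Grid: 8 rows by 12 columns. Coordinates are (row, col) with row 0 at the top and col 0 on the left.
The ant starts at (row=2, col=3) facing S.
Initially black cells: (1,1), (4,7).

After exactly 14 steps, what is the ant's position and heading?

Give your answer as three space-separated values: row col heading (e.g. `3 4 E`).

Step 1: on WHITE (2,3): turn R to W, flip to black, move to (2,2). |black|=3
Step 2: on WHITE (2,2): turn R to N, flip to black, move to (1,2). |black|=4
Step 3: on WHITE (1,2): turn R to E, flip to black, move to (1,3). |black|=5
Step 4: on WHITE (1,3): turn R to S, flip to black, move to (2,3). |black|=6
Step 5: on BLACK (2,3): turn L to E, flip to white, move to (2,4). |black|=5
Step 6: on WHITE (2,4): turn R to S, flip to black, move to (3,4). |black|=6
Step 7: on WHITE (3,4): turn R to W, flip to black, move to (3,3). |black|=7
Step 8: on WHITE (3,3): turn R to N, flip to black, move to (2,3). |black|=8
Step 9: on WHITE (2,3): turn R to E, flip to black, move to (2,4). |black|=9
Step 10: on BLACK (2,4): turn L to N, flip to white, move to (1,4). |black|=8
Step 11: on WHITE (1,4): turn R to E, flip to black, move to (1,5). |black|=9
Step 12: on WHITE (1,5): turn R to S, flip to black, move to (2,5). |black|=10
Step 13: on WHITE (2,5): turn R to W, flip to black, move to (2,4). |black|=11
Step 14: on WHITE (2,4): turn R to N, flip to black, move to (1,4). |black|=12

Answer: 1 4 N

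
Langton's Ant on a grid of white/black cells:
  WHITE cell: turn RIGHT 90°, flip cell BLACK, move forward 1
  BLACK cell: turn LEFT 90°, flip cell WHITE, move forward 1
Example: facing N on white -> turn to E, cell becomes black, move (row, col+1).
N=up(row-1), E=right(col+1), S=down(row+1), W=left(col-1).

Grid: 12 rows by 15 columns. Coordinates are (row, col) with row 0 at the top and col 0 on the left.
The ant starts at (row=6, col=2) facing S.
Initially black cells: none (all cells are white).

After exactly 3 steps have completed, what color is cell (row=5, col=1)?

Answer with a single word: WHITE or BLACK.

Step 1: on WHITE (6,2): turn R to W, flip to black, move to (6,1). |black|=1
Step 2: on WHITE (6,1): turn R to N, flip to black, move to (5,1). |black|=2
Step 3: on WHITE (5,1): turn R to E, flip to black, move to (5,2). |black|=3

Answer: BLACK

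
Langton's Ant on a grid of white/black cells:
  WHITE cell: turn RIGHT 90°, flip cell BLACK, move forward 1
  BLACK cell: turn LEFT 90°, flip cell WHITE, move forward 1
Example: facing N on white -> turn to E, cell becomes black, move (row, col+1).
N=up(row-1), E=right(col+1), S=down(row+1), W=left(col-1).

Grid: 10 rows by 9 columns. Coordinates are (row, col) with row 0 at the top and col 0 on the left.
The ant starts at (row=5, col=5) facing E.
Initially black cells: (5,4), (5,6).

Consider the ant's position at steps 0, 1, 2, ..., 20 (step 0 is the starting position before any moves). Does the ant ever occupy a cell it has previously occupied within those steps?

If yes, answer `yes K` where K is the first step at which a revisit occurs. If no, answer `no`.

Step 1: on WHITE (5,5): turn R to S, flip to black, move to (6,5). |black|=3 — new cell
Step 2: on WHITE (6,5): turn R to W, flip to black, move to (6,4). |black|=4 — new cell
Step 3: on WHITE (6,4): turn R to N, flip to black, move to (5,4). |black|=5 — new cell
Step 4: on BLACK (5,4): turn L to W, flip to white, move to (5,3). |black|=4 — new cell
Step 5: on WHITE (5,3): turn R to N, flip to black, move to (4,3). |black|=5 — new cell
Step 6: on WHITE (4,3): turn R to E, flip to black, move to (4,4). |black|=6 — new cell
Step 7: on WHITE (4,4): turn R to S, flip to black, move to (5,4). |black|=7 — REVISIT

Answer: yes 7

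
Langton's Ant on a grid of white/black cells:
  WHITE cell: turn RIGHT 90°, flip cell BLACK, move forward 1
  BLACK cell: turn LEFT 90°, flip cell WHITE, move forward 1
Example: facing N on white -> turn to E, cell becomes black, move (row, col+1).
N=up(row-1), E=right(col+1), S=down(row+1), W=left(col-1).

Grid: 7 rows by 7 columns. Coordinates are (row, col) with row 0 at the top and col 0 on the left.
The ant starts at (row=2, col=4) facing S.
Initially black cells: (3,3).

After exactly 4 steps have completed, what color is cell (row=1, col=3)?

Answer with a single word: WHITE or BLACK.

Step 1: on WHITE (2,4): turn R to W, flip to black, move to (2,3). |black|=2
Step 2: on WHITE (2,3): turn R to N, flip to black, move to (1,3). |black|=3
Step 3: on WHITE (1,3): turn R to E, flip to black, move to (1,4). |black|=4
Step 4: on WHITE (1,4): turn R to S, flip to black, move to (2,4). |black|=5

Answer: BLACK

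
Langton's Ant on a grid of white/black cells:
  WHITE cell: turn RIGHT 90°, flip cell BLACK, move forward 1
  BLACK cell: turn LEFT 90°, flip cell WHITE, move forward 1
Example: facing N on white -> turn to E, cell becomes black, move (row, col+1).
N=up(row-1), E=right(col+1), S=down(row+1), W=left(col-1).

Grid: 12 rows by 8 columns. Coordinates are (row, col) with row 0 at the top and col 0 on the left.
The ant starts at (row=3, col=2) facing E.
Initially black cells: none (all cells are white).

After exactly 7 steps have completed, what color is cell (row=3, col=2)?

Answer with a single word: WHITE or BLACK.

Answer: WHITE

Derivation:
Step 1: on WHITE (3,2): turn R to S, flip to black, move to (4,2). |black|=1
Step 2: on WHITE (4,2): turn R to W, flip to black, move to (4,1). |black|=2
Step 3: on WHITE (4,1): turn R to N, flip to black, move to (3,1). |black|=3
Step 4: on WHITE (3,1): turn R to E, flip to black, move to (3,2). |black|=4
Step 5: on BLACK (3,2): turn L to N, flip to white, move to (2,2). |black|=3
Step 6: on WHITE (2,2): turn R to E, flip to black, move to (2,3). |black|=4
Step 7: on WHITE (2,3): turn R to S, flip to black, move to (3,3). |black|=5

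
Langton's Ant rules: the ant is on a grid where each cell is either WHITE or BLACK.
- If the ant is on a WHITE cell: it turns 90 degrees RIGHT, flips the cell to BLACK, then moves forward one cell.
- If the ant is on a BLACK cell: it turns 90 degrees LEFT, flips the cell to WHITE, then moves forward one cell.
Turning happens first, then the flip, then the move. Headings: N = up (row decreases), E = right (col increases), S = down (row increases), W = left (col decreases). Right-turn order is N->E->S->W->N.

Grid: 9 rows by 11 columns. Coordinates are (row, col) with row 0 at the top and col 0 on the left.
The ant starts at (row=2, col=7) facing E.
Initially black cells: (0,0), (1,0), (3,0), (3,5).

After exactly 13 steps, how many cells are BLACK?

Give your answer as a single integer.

Answer: 13

Derivation:
Step 1: on WHITE (2,7): turn R to S, flip to black, move to (3,7). |black|=5
Step 2: on WHITE (3,7): turn R to W, flip to black, move to (3,6). |black|=6
Step 3: on WHITE (3,6): turn R to N, flip to black, move to (2,6). |black|=7
Step 4: on WHITE (2,6): turn R to E, flip to black, move to (2,7). |black|=8
Step 5: on BLACK (2,7): turn L to N, flip to white, move to (1,7). |black|=7
Step 6: on WHITE (1,7): turn R to E, flip to black, move to (1,8). |black|=8
Step 7: on WHITE (1,8): turn R to S, flip to black, move to (2,8). |black|=9
Step 8: on WHITE (2,8): turn R to W, flip to black, move to (2,7). |black|=10
Step 9: on WHITE (2,7): turn R to N, flip to black, move to (1,7). |black|=11
Step 10: on BLACK (1,7): turn L to W, flip to white, move to (1,6). |black|=10
Step 11: on WHITE (1,6): turn R to N, flip to black, move to (0,6). |black|=11
Step 12: on WHITE (0,6): turn R to E, flip to black, move to (0,7). |black|=12
Step 13: on WHITE (0,7): turn R to S, flip to black, move to (1,7). |black|=13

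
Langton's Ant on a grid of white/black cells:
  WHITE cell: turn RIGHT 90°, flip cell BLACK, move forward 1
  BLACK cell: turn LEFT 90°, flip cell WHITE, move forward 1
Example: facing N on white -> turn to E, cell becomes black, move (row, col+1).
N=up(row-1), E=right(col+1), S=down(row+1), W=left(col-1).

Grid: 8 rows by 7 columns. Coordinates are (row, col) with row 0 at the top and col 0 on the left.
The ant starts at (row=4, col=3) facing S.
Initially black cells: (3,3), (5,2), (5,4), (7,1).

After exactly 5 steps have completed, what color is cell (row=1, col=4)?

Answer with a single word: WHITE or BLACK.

Answer: WHITE

Derivation:
Step 1: on WHITE (4,3): turn R to W, flip to black, move to (4,2). |black|=5
Step 2: on WHITE (4,2): turn R to N, flip to black, move to (3,2). |black|=6
Step 3: on WHITE (3,2): turn R to E, flip to black, move to (3,3). |black|=7
Step 4: on BLACK (3,3): turn L to N, flip to white, move to (2,3). |black|=6
Step 5: on WHITE (2,3): turn R to E, flip to black, move to (2,4). |black|=7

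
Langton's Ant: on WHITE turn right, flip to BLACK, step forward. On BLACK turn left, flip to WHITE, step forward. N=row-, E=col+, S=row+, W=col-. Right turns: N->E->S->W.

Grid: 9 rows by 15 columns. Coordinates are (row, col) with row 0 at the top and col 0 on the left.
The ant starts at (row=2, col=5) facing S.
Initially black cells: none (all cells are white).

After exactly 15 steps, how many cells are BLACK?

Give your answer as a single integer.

Answer: 9

Derivation:
Step 1: on WHITE (2,5): turn R to W, flip to black, move to (2,4). |black|=1
Step 2: on WHITE (2,4): turn R to N, flip to black, move to (1,4). |black|=2
Step 3: on WHITE (1,4): turn R to E, flip to black, move to (1,5). |black|=3
Step 4: on WHITE (1,5): turn R to S, flip to black, move to (2,5). |black|=4
Step 5: on BLACK (2,5): turn L to E, flip to white, move to (2,6). |black|=3
Step 6: on WHITE (2,6): turn R to S, flip to black, move to (3,6). |black|=4
Step 7: on WHITE (3,6): turn R to W, flip to black, move to (3,5). |black|=5
Step 8: on WHITE (3,5): turn R to N, flip to black, move to (2,5). |black|=6
Step 9: on WHITE (2,5): turn R to E, flip to black, move to (2,6). |black|=7
Step 10: on BLACK (2,6): turn L to N, flip to white, move to (1,6). |black|=6
Step 11: on WHITE (1,6): turn R to E, flip to black, move to (1,7). |black|=7
Step 12: on WHITE (1,7): turn R to S, flip to black, move to (2,7). |black|=8
Step 13: on WHITE (2,7): turn R to W, flip to black, move to (2,6). |black|=9
Step 14: on WHITE (2,6): turn R to N, flip to black, move to (1,6). |black|=10
Step 15: on BLACK (1,6): turn L to W, flip to white, move to (1,5). |black|=9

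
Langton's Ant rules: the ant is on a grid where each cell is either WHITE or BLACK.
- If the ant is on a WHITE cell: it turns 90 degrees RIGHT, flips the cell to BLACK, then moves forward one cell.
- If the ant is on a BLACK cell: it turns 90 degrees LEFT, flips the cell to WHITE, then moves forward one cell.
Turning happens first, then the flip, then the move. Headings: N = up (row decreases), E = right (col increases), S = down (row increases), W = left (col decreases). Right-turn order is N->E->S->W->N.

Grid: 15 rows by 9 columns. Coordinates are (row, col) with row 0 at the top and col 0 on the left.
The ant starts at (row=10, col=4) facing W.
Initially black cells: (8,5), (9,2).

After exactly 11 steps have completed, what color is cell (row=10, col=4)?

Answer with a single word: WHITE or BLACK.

Step 1: on WHITE (10,4): turn R to N, flip to black, move to (9,4). |black|=3
Step 2: on WHITE (9,4): turn R to E, flip to black, move to (9,5). |black|=4
Step 3: on WHITE (9,5): turn R to S, flip to black, move to (10,5). |black|=5
Step 4: on WHITE (10,5): turn R to W, flip to black, move to (10,4). |black|=6
Step 5: on BLACK (10,4): turn L to S, flip to white, move to (11,4). |black|=5
Step 6: on WHITE (11,4): turn R to W, flip to black, move to (11,3). |black|=6
Step 7: on WHITE (11,3): turn R to N, flip to black, move to (10,3). |black|=7
Step 8: on WHITE (10,3): turn R to E, flip to black, move to (10,4). |black|=8
Step 9: on WHITE (10,4): turn R to S, flip to black, move to (11,4). |black|=9
Step 10: on BLACK (11,4): turn L to E, flip to white, move to (11,5). |black|=8
Step 11: on WHITE (11,5): turn R to S, flip to black, move to (12,5). |black|=9

Answer: BLACK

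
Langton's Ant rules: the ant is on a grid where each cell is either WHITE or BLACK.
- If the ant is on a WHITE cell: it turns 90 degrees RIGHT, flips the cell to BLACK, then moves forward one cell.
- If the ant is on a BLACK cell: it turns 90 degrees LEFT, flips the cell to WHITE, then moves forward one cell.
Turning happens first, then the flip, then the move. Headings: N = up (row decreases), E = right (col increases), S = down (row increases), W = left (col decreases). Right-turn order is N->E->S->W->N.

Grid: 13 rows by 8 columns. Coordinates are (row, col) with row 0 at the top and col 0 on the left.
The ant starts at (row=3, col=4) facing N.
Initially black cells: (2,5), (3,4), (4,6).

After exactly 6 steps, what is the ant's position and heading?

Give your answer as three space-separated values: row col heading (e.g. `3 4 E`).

Answer: 4 3 S

Derivation:
Step 1: on BLACK (3,4): turn L to W, flip to white, move to (3,3). |black|=2
Step 2: on WHITE (3,3): turn R to N, flip to black, move to (2,3). |black|=3
Step 3: on WHITE (2,3): turn R to E, flip to black, move to (2,4). |black|=4
Step 4: on WHITE (2,4): turn R to S, flip to black, move to (3,4). |black|=5
Step 5: on WHITE (3,4): turn R to W, flip to black, move to (3,3). |black|=6
Step 6: on BLACK (3,3): turn L to S, flip to white, move to (4,3). |black|=5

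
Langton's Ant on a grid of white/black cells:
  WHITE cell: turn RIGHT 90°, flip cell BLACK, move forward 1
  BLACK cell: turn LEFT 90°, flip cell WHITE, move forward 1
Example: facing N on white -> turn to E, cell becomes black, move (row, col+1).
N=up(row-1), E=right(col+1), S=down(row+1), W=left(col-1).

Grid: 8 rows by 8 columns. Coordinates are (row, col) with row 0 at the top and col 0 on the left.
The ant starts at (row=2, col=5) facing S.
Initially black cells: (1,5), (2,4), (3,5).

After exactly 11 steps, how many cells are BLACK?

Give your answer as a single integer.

Answer: 4

Derivation:
Step 1: on WHITE (2,5): turn R to W, flip to black, move to (2,4). |black|=4
Step 2: on BLACK (2,4): turn L to S, flip to white, move to (3,4). |black|=3
Step 3: on WHITE (3,4): turn R to W, flip to black, move to (3,3). |black|=4
Step 4: on WHITE (3,3): turn R to N, flip to black, move to (2,3). |black|=5
Step 5: on WHITE (2,3): turn R to E, flip to black, move to (2,4). |black|=6
Step 6: on WHITE (2,4): turn R to S, flip to black, move to (3,4). |black|=7
Step 7: on BLACK (3,4): turn L to E, flip to white, move to (3,5). |black|=6
Step 8: on BLACK (3,5): turn L to N, flip to white, move to (2,5). |black|=5
Step 9: on BLACK (2,5): turn L to W, flip to white, move to (2,4). |black|=4
Step 10: on BLACK (2,4): turn L to S, flip to white, move to (3,4). |black|=3
Step 11: on WHITE (3,4): turn R to W, flip to black, move to (3,3). |black|=4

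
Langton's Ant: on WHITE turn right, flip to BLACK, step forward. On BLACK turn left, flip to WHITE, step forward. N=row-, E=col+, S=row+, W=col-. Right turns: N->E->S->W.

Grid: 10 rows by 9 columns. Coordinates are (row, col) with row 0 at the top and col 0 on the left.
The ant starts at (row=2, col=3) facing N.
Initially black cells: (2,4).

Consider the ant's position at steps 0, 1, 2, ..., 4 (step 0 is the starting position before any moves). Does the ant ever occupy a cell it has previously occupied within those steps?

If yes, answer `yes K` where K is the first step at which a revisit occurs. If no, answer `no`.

Answer: no

Derivation:
Step 1: on WHITE (2,3): turn R to E, flip to black, move to (2,4). |black|=2 — new cell
Step 2: on BLACK (2,4): turn L to N, flip to white, move to (1,4). |black|=1 — new cell
Step 3: on WHITE (1,4): turn R to E, flip to black, move to (1,5). |black|=2 — new cell
Step 4: on WHITE (1,5): turn R to S, flip to black, move to (2,5). |black|=3 — new cell
No revisit within 4 steps.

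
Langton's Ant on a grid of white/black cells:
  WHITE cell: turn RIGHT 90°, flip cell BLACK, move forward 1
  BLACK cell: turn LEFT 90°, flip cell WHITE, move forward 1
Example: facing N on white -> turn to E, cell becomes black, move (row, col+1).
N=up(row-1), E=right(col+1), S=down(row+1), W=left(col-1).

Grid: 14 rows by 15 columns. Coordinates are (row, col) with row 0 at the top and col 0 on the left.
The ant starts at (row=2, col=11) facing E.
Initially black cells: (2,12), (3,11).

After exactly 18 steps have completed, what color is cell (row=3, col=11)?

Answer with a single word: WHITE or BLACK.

Step 1: on WHITE (2,11): turn R to S, flip to black, move to (3,11). |black|=3
Step 2: on BLACK (3,11): turn L to E, flip to white, move to (3,12). |black|=2
Step 3: on WHITE (3,12): turn R to S, flip to black, move to (4,12). |black|=3
Step 4: on WHITE (4,12): turn R to W, flip to black, move to (4,11). |black|=4
Step 5: on WHITE (4,11): turn R to N, flip to black, move to (3,11). |black|=5
Step 6: on WHITE (3,11): turn R to E, flip to black, move to (3,12). |black|=6
Step 7: on BLACK (3,12): turn L to N, flip to white, move to (2,12). |black|=5
Step 8: on BLACK (2,12): turn L to W, flip to white, move to (2,11). |black|=4
Step 9: on BLACK (2,11): turn L to S, flip to white, move to (3,11). |black|=3
Step 10: on BLACK (3,11): turn L to E, flip to white, move to (3,12). |black|=2
Step 11: on WHITE (3,12): turn R to S, flip to black, move to (4,12). |black|=3
Step 12: on BLACK (4,12): turn L to E, flip to white, move to (4,13). |black|=2
Step 13: on WHITE (4,13): turn R to S, flip to black, move to (5,13). |black|=3
Step 14: on WHITE (5,13): turn R to W, flip to black, move to (5,12). |black|=4
Step 15: on WHITE (5,12): turn R to N, flip to black, move to (4,12). |black|=5
Step 16: on WHITE (4,12): turn R to E, flip to black, move to (4,13). |black|=6
Step 17: on BLACK (4,13): turn L to N, flip to white, move to (3,13). |black|=5
Step 18: on WHITE (3,13): turn R to E, flip to black, move to (3,14). |black|=6

Answer: WHITE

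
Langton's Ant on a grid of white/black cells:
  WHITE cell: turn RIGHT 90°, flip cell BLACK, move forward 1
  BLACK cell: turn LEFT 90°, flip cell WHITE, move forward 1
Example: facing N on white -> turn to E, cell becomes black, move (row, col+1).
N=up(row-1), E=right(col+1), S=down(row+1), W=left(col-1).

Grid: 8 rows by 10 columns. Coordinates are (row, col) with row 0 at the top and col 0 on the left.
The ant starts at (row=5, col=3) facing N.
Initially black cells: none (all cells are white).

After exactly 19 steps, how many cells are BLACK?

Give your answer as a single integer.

Step 1: on WHITE (5,3): turn R to E, flip to black, move to (5,4). |black|=1
Step 2: on WHITE (5,4): turn R to S, flip to black, move to (6,4). |black|=2
Step 3: on WHITE (6,4): turn R to W, flip to black, move to (6,3). |black|=3
Step 4: on WHITE (6,3): turn R to N, flip to black, move to (5,3). |black|=4
Step 5: on BLACK (5,3): turn L to W, flip to white, move to (5,2). |black|=3
Step 6: on WHITE (5,2): turn R to N, flip to black, move to (4,2). |black|=4
Step 7: on WHITE (4,2): turn R to E, flip to black, move to (4,3). |black|=5
Step 8: on WHITE (4,3): turn R to S, flip to black, move to (5,3). |black|=6
Step 9: on WHITE (5,3): turn R to W, flip to black, move to (5,2). |black|=7
Step 10: on BLACK (5,2): turn L to S, flip to white, move to (6,2). |black|=6
Step 11: on WHITE (6,2): turn R to W, flip to black, move to (6,1). |black|=7
Step 12: on WHITE (6,1): turn R to N, flip to black, move to (5,1). |black|=8
Step 13: on WHITE (5,1): turn R to E, flip to black, move to (5,2). |black|=9
Step 14: on WHITE (5,2): turn R to S, flip to black, move to (6,2). |black|=10
Step 15: on BLACK (6,2): turn L to E, flip to white, move to (6,3). |black|=9
Step 16: on BLACK (6,3): turn L to N, flip to white, move to (5,3). |black|=8
Step 17: on BLACK (5,3): turn L to W, flip to white, move to (5,2). |black|=7
Step 18: on BLACK (5,2): turn L to S, flip to white, move to (6,2). |black|=6
Step 19: on WHITE (6,2): turn R to W, flip to black, move to (6,1). |black|=7

Answer: 7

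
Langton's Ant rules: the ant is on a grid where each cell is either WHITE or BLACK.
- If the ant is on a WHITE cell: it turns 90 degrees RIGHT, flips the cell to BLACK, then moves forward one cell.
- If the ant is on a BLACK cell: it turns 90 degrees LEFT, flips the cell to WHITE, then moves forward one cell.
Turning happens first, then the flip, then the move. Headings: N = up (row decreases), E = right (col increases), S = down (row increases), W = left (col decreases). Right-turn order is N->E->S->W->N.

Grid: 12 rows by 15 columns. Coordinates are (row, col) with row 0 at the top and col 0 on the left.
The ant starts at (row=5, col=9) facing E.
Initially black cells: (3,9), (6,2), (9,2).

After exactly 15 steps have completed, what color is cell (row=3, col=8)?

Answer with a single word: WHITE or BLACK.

Step 1: on WHITE (5,9): turn R to S, flip to black, move to (6,9). |black|=4
Step 2: on WHITE (6,9): turn R to W, flip to black, move to (6,8). |black|=5
Step 3: on WHITE (6,8): turn R to N, flip to black, move to (5,8). |black|=6
Step 4: on WHITE (5,8): turn R to E, flip to black, move to (5,9). |black|=7
Step 5: on BLACK (5,9): turn L to N, flip to white, move to (4,9). |black|=6
Step 6: on WHITE (4,9): turn R to E, flip to black, move to (4,10). |black|=7
Step 7: on WHITE (4,10): turn R to S, flip to black, move to (5,10). |black|=8
Step 8: on WHITE (5,10): turn R to W, flip to black, move to (5,9). |black|=9
Step 9: on WHITE (5,9): turn R to N, flip to black, move to (4,9). |black|=10
Step 10: on BLACK (4,9): turn L to W, flip to white, move to (4,8). |black|=9
Step 11: on WHITE (4,8): turn R to N, flip to black, move to (3,8). |black|=10
Step 12: on WHITE (3,8): turn R to E, flip to black, move to (3,9). |black|=11
Step 13: on BLACK (3,9): turn L to N, flip to white, move to (2,9). |black|=10
Step 14: on WHITE (2,9): turn R to E, flip to black, move to (2,10). |black|=11
Step 15: on WHITE (2,10): turn R to S, flip to black, move to (3,10). |black|=12

Answer: BLACK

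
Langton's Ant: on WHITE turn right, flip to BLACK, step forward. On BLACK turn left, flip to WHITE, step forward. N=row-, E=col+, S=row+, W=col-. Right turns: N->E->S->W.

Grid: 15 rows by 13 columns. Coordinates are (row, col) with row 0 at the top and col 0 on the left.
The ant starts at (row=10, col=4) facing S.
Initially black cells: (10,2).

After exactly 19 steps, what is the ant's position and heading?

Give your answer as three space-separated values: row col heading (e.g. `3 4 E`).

Step 1: on WHITE (10,4): turn R to W, flip to black, move to (10,3). |black|=2
Step 2: on WHITE (10,3): turn R to N, flip to black, move to (9,3). |black|=3
Step 3: on WHITE (9,3): turn R to E, flip to black, move to (9,4). |black|=4
Step 4: on WHITE (9,4): turn R to S, flip to black, move to (10,4). |black|=5
Step 5: on BLACK (10,4): turn L to E, flip to white, move to (10,5). |black|=4
Step 6: on WHITE (10,5): turn R to S, flip to black, move to (11,5). |black|=5
Step 7: on WHITE (11,5): turn R to W, flip to black, move to (11,4). |black|=6
Step 8: on WHITE (11,4): turn R to N, flip to black, move to (10,4). |black|=7
Step 9: on WHITE (10,4): turn R to E, flip to black, move to (10,5). |black|=8
Step 10: on BLACK (10,5): turn L to N, flip to white, move to (9,5). |black|=7
Step 11: on WHITE (9,5): turn R to E, flip to black, move to (9,6). |black|=8
Step 12: on WHITE (9,6): turn R to S, flip to black, move to (10,6). |black|=9
Step 13: on WHITE (10,6): turn R to W, flip to black, move to (10,5). |black|=10
Step 14: on WHITE (10,5): turn R to N, flip to black, move to (9,5). |black|=11
Step 15: on BLACK (9,5): turn L to W, flip to white, move to (9,4). |black|=10
Step 16: on BLACK (9,4): turn L to S, flip to white, move to (10,4). |black|=9
Step 17: on BLACK (10,4): turn L to E, flip to white, move to (10,5). |black|=8
Step 18: on BLACK (10,5): turn L to N, flip to white, move to (9,5). |black|=7
Step 19: on WHITE (9,5): turn R to E, flip to black, move to (9,6). |black|=8

Answer: 9 6 E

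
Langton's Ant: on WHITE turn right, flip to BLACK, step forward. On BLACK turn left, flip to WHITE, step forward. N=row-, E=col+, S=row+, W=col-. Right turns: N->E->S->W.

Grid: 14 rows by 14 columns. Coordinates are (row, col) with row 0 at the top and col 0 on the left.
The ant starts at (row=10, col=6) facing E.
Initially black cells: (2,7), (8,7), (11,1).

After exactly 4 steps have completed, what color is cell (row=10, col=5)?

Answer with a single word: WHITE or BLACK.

Step 1: on WHITE (10,6): turn R to S, flip to black, move to (11,6). |black|=4
Step 2: on WHITE (11,6): turn R to W, flip to black, move to (11,5). |black|=5
Step 3: on WHITE (11,5): turn R to N, flip to black, move to (10,5). |black|=6
Step 4: on WHITE (10,5): turn R to E, flip to black, move to (10,6). |black|=7

Answer: BLACK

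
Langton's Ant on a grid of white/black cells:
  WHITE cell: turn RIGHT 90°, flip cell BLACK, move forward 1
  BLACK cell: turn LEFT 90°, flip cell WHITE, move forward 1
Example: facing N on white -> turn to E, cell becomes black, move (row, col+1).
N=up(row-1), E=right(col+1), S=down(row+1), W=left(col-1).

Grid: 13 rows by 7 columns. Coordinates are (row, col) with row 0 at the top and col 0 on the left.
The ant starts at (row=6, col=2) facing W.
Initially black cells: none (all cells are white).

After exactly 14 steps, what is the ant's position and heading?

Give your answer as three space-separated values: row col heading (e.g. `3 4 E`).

Step 1: on WHITE (6,2): turn R to N, flip to black, move to (5,2). |black|=1
Step 2: on WHITE (5,2): turn R to E, flip to black, move to (5,3). |black|=2
Step 3: on WHITE (5,3): turn R to S, flip to black, move to (6,3). |black|=3
Step 4: on WHITE (6,3): turn R to W, flip to black, move to (6,2). |black|=4
Step 5: on BLACK (6,2): turn L to S, flip to white, move to (7,2). |black|=3
Step 6: on WHITE (7,2): turn R to W, flip to black, move to (7,1). |black|=4
Step 7: on WHITE (7,1): turn R to N, flip to black, move to (6,1). |black|=5
Step 8: on WHITE (6,1): turn R to E, flip to black, move to (6,2). |black|=6
Step 9: on WHITE (6,2): turn R to S, flip to black, move to (7,2). |black|=7
Step 10: on BLACK (7,2): turn L to E, flip to white, move to (7,3). |black|=6
Step 11: on WHITE (7,3): turn R to S, flip to black, move to (8,3). |black|=7
Step 12: on WHITE (8,3): turn R to W, flip to black, move to (8,2). |black|=8
Step 13: on WHITE (8,2): turn R to N, flip to black, move to (7,2). |black|=9
Step 14: on WHITE (7,2): turn R to E, flip to black, move to (7,3). |black|=10

Answer: 7 3 E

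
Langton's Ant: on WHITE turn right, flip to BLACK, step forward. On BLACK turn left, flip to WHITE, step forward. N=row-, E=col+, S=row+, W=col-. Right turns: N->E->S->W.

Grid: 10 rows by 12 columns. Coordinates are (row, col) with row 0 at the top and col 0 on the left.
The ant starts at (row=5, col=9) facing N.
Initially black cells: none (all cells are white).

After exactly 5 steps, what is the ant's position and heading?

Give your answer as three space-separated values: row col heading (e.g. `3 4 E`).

Answer: 5 8 W

Derivation:
Step 1: on WHITE (5,9): turn R to E, flip to black, move to (5,10). |black|=1
Step 2: on WHITE (5,10): turn R to S, flip to black, move to (6,10). |black|=2
Step 3: on WHITE (6,10): turn R to W, flip to black, move to (6,9). |black|=3
Step 4: on WHITE (6,9): turn R to N, flip to black, move to (5,9). |black|=4
Step 5: on BLACK (5,9): turn L to W, flip to white, move to (5,8). |black|=3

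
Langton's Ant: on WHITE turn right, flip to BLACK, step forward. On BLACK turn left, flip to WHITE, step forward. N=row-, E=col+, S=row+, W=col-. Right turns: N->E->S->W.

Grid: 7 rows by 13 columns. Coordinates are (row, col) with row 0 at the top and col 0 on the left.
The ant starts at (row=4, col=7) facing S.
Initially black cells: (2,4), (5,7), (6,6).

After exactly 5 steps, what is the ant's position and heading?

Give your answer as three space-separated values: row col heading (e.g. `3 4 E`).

Step 1: on WHITE (4,7): turn R to W, flip to black, move to (4,6). |black|=4
Step 2: on WHITE (4,6): turn R to N, flip to black, move to (3,6). |black|=5
Step 3: on WHITE (3,6): turn R to E, flip to black, move to (3,7). |black|=6
Step 4: on WHITE (3,7): turn R to S, flip to black, move to (4,7). |black|=7
Step 5: on BLACK (4,7): turn L to E, flip to white, move to (4,8). |black|=6

Answer: 4 8 E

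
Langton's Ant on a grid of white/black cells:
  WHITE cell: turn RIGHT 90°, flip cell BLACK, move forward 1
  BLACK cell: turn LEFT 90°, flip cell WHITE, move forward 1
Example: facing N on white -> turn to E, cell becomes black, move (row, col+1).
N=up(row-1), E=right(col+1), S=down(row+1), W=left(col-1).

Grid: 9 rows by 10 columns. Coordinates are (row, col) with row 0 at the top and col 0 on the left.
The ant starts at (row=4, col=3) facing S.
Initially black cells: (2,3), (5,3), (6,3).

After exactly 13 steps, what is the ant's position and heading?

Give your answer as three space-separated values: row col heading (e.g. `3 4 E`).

Answer: 6 4 E

Derivation:
Step 1: on WHITE (4,3): turn R to W, flip to black, move to (4,2). |black|=4
Step 2: on WHITE (4,2): turn R to N, flip to black, move to (3,2). |black|=5
Step 3: on WHITE (3,2): turn R to E, flip to black, move to (3,3). |black|=6
Step 4: on WHITE (3,3): turn R to S, flip to black, move to (4,3). |black|=7
Step 5: on BLACK (4,3): turn L to E, flip to white, move to (4,4). |black|=6
Step 6: on WHITE (4,4): turn R to S, flip to black, move to (5,4). |black|=7
Step 7: on WHITE (5,4): turn R to W, flip to black, move to (5,3). |black|=8
Step 8: on BLACK (5,3): turn L to S, flip to white, move to (6,3). |black|=7
Step 9: on BLACK (6,3): turn L to E, flip to white, move to (6,4). |black|=6
Step 10: on WHITE (6,4): turn R to S, flip to black, move to (7,4). |black|=7
Step 11: on WHITE (7,4): turn R to W, flip to black, move to (7,3). |black|=8
Step 12: on WHITE (7,3): turn R to N, flip to black, move to (6,3). |black|=9
Step 13: on WHITE (6,3): turn R to E, flip to black, move to (6,4). |black|=10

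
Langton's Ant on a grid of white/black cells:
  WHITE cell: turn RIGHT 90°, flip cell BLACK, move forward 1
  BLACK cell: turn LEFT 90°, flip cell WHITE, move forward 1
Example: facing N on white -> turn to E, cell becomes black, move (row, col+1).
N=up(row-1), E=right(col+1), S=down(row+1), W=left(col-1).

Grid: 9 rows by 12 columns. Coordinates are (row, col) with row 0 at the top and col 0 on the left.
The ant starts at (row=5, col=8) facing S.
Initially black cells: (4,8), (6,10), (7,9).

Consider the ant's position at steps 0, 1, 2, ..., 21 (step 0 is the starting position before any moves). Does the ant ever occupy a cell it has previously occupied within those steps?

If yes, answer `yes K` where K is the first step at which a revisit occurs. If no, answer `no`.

Answer: yes 7

Derivation:
Step 1: on WHITE (5,8): turn R to W, flip to black, move to (5,7). |black|=4 — new cell
Step 2: on WHITE (5,7): turn R to N, flip to black, move to (4,7). |black|=5 — new cell
Step 3: on WHITE (4,7): turn R to E, flip to black, move to (4,8). |black|=6 — new cell
Step 4: on BLACK (4,8): turn L to N, flip to white, move to (3,8). |black|=5 — new cell
Step 5: on WHITE (3,8): turn R to E, flip to black, move to (3,9). |black|=6 — new cell
Step 6: on WHITE (3,9): turn R to S, flip to black, move to (4,9). |black|=7 — new cell
Step 7: on WHITE (4,9): turn R to W, flip to black, move to (4,8). |black|=8 — REVISIT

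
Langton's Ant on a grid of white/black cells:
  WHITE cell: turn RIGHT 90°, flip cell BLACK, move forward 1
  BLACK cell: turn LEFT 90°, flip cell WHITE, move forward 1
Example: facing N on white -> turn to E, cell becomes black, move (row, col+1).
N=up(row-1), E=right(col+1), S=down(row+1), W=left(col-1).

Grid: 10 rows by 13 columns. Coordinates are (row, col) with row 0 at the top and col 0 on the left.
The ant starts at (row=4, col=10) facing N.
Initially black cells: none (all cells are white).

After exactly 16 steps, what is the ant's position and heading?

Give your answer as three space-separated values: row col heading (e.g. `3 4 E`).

Answer: 4 10 N

Derivation:
Step 1: on WHITE (4,10): turn R to E, flip to black, move to (4,11). |black|=1
Step 2: on WHITE (4,11): turn R to S, flip to black, move to (5,11). |black|=2
Step 3: on WHITE (5,11): turn R to W, flip to black, move to (5,10). |black|=3
Step 4: on WHITE (5,10): turn R to N, flip to black, move to (4,10). |black|=4
Step 5: on BLACK (4,10): turn L to W, flip to white, move to (4,9). |black|=3
Step 6: on WHITE (4,9): turn R to N, flip to black, move to (3,9). |black|=4
Step 7: on WHITE (3,9): turn R to E, flip to black, move to (3,10). |black|=5
Step 8: on WHITE (3,10): turn R to S, flip to black, move to (4,10). |black|=6
Step 9: on WHITE (4,10): turn R to W, flip to black, move to (4,9). |black|=7
Step 10: on BLACK (4,9): turn L to S, flip to white, move to (5,9). |black|=6
Step 11: on WHITE (5,9): turn R to W, flip to black, move to (5,8). |black|=7
Step 12: on WHITE (5,8): turn R to N, flip to black, move to (4,8). |black|=8
Step 13: on WHITE (4,8): turn R to E, flip to black, move to (4,9). |black|=9
Step 14: on WHITE (4,9): turn R to S, flip to black, move to (5,9). |black|=10
Step 15: on BLACK (5,9): turn L to E, flip to white, move to (5,10). |black|=9
Step 16: on BLACK (5,10): turn L to N, flip to white, move to (4,10). |black|=8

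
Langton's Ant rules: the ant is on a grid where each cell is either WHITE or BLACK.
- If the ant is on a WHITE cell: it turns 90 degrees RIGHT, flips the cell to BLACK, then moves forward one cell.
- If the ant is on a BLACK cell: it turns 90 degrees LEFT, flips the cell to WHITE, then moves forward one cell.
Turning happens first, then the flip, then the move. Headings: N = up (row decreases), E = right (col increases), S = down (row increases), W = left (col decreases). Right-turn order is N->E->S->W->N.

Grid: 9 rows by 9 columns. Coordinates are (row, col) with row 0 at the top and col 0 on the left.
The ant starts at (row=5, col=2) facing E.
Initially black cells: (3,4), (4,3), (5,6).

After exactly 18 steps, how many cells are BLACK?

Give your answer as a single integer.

Step 1: on WHITE (5,2): turn R to S, flip to black, move to (6,2). |black|=4
Step 2: on WHITE (6,2): turn R to W, flip to black, move to (6,1). |black|=5
Step 3: on WHITE (6,1): turn R to N, flip to black, move to (5,1). |black|=6
Step 4: on WHITE (5,1): turn R to E, flip to black, move to (5,2). |black|=7
Step 5: on BLACK (5,2): turn L to N, flip to white, move to (4,2). |black|=6
Step 6: on WHITE (4,2): turn R to E, flip to black, move to (4,3). |black|=7
Step 7: on BLACK (4,3): turn L to N, flip to white, move to (3,3). |black|=6
Step 8: on WHITE (3,3): turn R to E, flip to black, move to (3,4). |black|=7
Step 9: on BLACK (3,4): turn L to N, flip to white, move to (2,4). |black|=6
Step 10: on WHITE (2,4): turn R to E, flip to black, move to (2,5). |black|=7
Step 11: on WHITE (2,5): turn R to S, flip to black, move to (3,5). |black|=8
Step 12: on WHITE (3,5): turn R to W, flip to black, move to (3,4). |black|=9
Step 13: on WHITE (3,4): turn R to N, flip to black, move to (2,4). |black|=10
Step 14: on BLACK (2,4): turn L to W, flip to white, move to (2,3). |black|=9
Step 15: on WHITE (2,3): turn R to N, flip to black, move to (1,3). |black|=10
Step 16: on WHITE (1,3): turn R to E, flip to black, move to (1,4). |black|=11
Step 17: on WHITE (1,4): turn R to S, flip to black, move to (2,4). |black|=12
Step 18: on WHITE (2,4): turn R to W, flip to black, move to (2,3). |black|=13

Answer: 13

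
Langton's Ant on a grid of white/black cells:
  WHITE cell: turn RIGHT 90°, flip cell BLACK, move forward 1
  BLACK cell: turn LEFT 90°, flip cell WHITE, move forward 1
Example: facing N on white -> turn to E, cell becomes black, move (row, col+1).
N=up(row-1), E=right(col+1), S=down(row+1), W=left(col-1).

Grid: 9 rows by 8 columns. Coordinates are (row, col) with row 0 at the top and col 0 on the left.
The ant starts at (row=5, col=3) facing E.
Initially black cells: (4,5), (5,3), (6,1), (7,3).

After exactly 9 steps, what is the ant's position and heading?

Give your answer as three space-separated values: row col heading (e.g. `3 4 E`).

Answer: 4 3 S

Derivation:
Step 1: on BLACK (5,3): turn L to N, flip to white, move to (4,3). |black|=3
Step 2: on WHITE (4,3): turn R to E, flip to black, move to (4,4). |black|=4
Step 3: on WHITE (4,4): turn R to S, flip to black, move to (5,4). |black|=5
Step 4: on WHITE (5,4): turn R to W, flip to black, move to (5,3). |black|=6
Step 5: on WHITE (5,3): turn R to N, flip to black, move to (4,3). |black|=7
Step 6: on BLACK (4,3): turn L to W, flip to white, move to (4,2). |black|=6
Step 7: on WHITE (4,2): turn R to N, flip to black, move to (3,2). |black|=7
Step 8: on WHITE (3,2): turn R to E, flip to black, move to (3,3). |black|=8
Step 9: on WHITE (3,3): turn R to S, flip to black, move to (4,3). |black|=9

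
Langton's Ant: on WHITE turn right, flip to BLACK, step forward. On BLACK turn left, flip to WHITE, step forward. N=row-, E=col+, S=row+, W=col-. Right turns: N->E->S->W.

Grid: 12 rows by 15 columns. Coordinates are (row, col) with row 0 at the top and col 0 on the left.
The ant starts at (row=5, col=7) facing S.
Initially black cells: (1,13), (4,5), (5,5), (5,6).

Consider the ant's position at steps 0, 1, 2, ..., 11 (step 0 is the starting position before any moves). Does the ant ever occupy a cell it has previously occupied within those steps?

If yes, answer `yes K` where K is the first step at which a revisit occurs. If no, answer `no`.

Step 1: on WHITE (5,7): turn R to W, flip to black, move to (5,6). |black|=5 — new cell
Step 2: on BLACK (5,6): turn L to S, flip to white, move to (6,6). |black|=4 — new cell
Step 3: on WHITE (6,6): turn R to W, flip to black, move to (6,5). |black|=5 — new cell
Step 4: on WHITE (6,5): turn R to N, flip to black, move to (5,5). |black|=6 — new cell
Step 5: on BLACK (5,5): turn L to W, flip to white, move to (5,4). |black|=5 — new cell
Step 6: on WHITE (5,4): turn R to N, flip to black, move to (4,4). |black|=6 — new cell
Step 7: on WHITE (4,4): turn R to E, flip to black, move to (4,5). |black|=7 — new cell
Step 8: on BLACK (4,5): turn L to N, flip to white, move to (3,5). |black|=6 — new cell
Step 9: on WHITE (3,5): turn R to E, flip to black, move to (3,6). |black|=7 — new cell
Step 10: on WHITE (3,6): turn R to S, flip to black, move to (4,6). |black|=8 — new cell
Step 11: on WHITE (4,6): turn R to W, flip to black, move to (4,5). |black|=9 — REVISIT

Answer: yes 11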